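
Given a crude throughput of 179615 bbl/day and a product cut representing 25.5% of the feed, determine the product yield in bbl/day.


Crude throughput = 179615 bbl/day
Fraction yield = 25.5%
yield = throughput * fraction / 100
yield = 179615 * 25.5 / 100 = 45801.825

45801.825 bbl/day


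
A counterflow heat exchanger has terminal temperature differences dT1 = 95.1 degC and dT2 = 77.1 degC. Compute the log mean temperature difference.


LMTD = (dT1 - dT2) / ln(dT1/dT2)
= (95.1 - 77.1) / ln(95.1 / 77.1) = 18 / 0.209826 = 85.79

85.79 degC


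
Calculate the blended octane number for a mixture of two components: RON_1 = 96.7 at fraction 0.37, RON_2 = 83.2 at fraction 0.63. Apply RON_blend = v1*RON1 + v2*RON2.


Linear blending: RON_blend = sum(vi * RONi)
Contribution 1: 0.37 * 96.7 = 35.779
Contribution 2: 0.63 * 83.2 = 52.416
RON_blend = 35.779 + 52.416 = 88.195

88.195


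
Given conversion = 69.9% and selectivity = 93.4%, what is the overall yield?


Overall yield = conversion (%) * selectivity (%) / 100
Conversion = 69.9%, Selectivity = 93.4%
Y = 69.9 * 93.4 / 100
= 65.2866 %

65.2866 %


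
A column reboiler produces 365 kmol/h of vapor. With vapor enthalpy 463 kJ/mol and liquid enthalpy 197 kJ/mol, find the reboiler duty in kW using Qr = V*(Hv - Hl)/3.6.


Qr = 365 * (463 - 197) / 3.6 = 365 * 266 / 3.6 = 26970

26970 kW


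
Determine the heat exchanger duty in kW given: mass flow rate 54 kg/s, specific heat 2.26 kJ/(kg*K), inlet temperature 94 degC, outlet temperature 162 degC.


Q = m_dot * cp * delta_T
delta_T = 162 - 94 = 68 K
Q = 54 * 2.26 * 68
= 122.04 * 68
= 8298.72 kW

8298.72 kW


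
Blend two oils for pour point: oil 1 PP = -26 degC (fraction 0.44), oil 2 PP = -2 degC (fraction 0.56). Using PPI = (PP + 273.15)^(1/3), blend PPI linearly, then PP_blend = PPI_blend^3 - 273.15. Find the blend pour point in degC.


PPI_1 = (-26 + 273.15)^(1/3) = 6.275575
PPI_2 = (-2 + 273.15)^(1/3) = 6.472467
PPI_blend = 0.44 * 6.275575 + 0.56 * 6.472467 = 6.385835
PP_blend = 6.385835^3 - 273.15 = 260.4073 - 273.15 = -12.74

-12.74 degC


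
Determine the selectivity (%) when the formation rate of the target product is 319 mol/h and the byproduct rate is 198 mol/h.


Selectivity = desired / (desired + undesired) * 100
Total products = 319 + 198 = 517 mol/h
S = 319 / 517 * 100
= 0.6170 * 100
= 61.70 %

61.70 %


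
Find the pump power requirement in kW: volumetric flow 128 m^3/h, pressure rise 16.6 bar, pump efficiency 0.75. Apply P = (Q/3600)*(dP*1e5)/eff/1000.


Q = 128 / 3600 = 0.0355556 m^3/s
P = 0.0355556 * (16.6 * 1e5) / 0.75 / 1000 = 78.70

78.70 kW


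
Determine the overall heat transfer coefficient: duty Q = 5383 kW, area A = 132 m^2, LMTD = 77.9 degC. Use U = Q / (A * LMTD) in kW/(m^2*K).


From Q = U*A*LMTD, U = Q / (A * LMTD)
U = 5383 / (132 * 77.9) = 5383 / 10282.8 = 0.5235

0.5235 kW/(m^2*K)


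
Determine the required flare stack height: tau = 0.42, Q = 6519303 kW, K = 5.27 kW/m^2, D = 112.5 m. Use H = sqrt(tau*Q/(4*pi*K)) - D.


tau*Q/(4*pi*K) = 0.42 * 6519303 / (4 * pi * 5.27) = 41345.7
sqrt(41345.7) = 203.336
H = 203.336 - 112.5 = 90.84

90.84 m


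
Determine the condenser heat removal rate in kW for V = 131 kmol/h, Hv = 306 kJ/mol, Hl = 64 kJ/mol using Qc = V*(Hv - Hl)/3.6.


Qc = 131 * (306 - 64) / 3.6 = 131 * 242 / 3.6 = 8806

8806 kW


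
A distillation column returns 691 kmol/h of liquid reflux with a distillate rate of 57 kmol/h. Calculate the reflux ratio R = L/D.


Reflux ratio definition: R = L / D (liquid returned / distillate withdrawn)
L = 691 kmol/h, D = 57 kmol/h
R = 691 / 57 = 12.12

12.12


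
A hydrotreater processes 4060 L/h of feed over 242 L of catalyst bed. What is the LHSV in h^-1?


LHSV = volumetric feed rate / catalyst volume
= 4060 L/h / 242 L
= 16.78 h^-1

16.78 h^-1


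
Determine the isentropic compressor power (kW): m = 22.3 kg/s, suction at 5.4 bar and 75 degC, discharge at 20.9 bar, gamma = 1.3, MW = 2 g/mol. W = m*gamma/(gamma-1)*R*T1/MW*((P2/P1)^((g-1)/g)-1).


Isentropic work: W = m*(gamma/(gamma-1))*(R*T1/MW)*((P2/P1)^((gamma-1)/gamma) - 1)
T1 = 75 + 273.15 = 348.15 K
Pressure ratio = 20.9 / 5.4 = 3.87037
Exponent = (1.3 - 1)/1.3 = 0.230769
(P2/P1)^exp - 1 = 3.87037^0.230769 - 1 = 0.36658
W = 22.3 * 1.3 / 0.3 * 8.314 * 348.15 / 2 * 0.36658 = 51270

51270 kW


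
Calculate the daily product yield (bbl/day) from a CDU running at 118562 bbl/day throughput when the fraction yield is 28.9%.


Crude throughput = 118562 bbl/day
Fraction yield = 28.9%
yield = throughput * fraction / 100
yield = 118562 * 28.9 / 100 = 34264.418

34264.418 bbl/day


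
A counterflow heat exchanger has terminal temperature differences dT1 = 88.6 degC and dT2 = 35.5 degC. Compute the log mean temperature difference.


LMTD = (dT1 - dT2) / ln(dT1/dT2)
= (88.6 - 35.5) / ln(88.6 / 35.5) = 53.1 / 0.914599 = 58.06

58.06 degC


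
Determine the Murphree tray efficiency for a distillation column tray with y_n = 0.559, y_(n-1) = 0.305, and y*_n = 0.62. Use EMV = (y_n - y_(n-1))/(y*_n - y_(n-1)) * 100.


Murphree vapor efficiency: EMV = (y_n - y_(n-1)) / (y*_n - y_(n-1)) * 100
EMV = (0.559 - 0.305) / (0.62 - 0.305) * 100 = 0.254 / 0.315 * 100 = 80.63

80.63 %


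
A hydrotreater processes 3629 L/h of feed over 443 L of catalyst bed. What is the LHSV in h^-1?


LHSV = volumetric feed rate / catalyst volume
= 3629 L/h / 443 L
= 8.192 h^-1

8.192 h^-1


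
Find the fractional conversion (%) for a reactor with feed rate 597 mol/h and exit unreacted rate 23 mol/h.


X = (F_in - F_out) / F_in * 100
Moles reacted = 597 - 23 = 574
X = 574 / 597 * 100
= 0.9615 * 100
= 96.15 %

96.15 %


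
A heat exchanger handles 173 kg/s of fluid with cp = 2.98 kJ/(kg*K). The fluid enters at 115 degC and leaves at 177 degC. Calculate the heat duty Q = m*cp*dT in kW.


Q = m_dot * cp * delta_T
delta_T = 177 - 115 = 62 K
Q = 173 * 2.98 * 62
= 515.54 * 62
= 31963.48 kW

31963.48 kW


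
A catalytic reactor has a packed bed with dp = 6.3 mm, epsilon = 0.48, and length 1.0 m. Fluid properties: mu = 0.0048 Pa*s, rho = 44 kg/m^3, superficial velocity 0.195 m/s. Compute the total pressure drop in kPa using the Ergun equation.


dp = 6.3 mm = 0.0063 m
Viscous term = 150*0.0048*0.195*(1-0.48)^2 / (0.0063^2*0.48^3) = 8649.06
Inertial term = 1.75*44*0.195^2*(1-0.48) / (0.0063*0.48^3) = 2185.24
dP/L = 8649.06 + 2185.24 = 10834.3 Pa/m
dP = 10834.3 * 1.0 / 1000 = 10.83 kPa

10.83 kPa


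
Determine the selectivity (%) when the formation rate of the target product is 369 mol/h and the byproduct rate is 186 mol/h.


Selectivity = desired / (desired + undesired) * 100
Total products = 369 + 186 = 555 mol/h
S = 369 / 555 * 100
= 0.6649 * 100
= 66.49 %

66.49 %


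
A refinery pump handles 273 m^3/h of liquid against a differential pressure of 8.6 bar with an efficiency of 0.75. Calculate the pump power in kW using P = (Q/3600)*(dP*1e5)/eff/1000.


Q = 273 / 3600 = 0.0758333 m^3/s
P = 0.0758333 * (8.6 * 1e5) / 0.75 / 1000 = 86.96

86.96 kW


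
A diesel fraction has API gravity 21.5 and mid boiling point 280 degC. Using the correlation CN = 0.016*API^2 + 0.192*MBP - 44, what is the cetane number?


CN = 0.016 * 21.5^2 + 0.192 * 280 - 44
CN = 7.396 + 53.76 - 44 = 17.156

17.156


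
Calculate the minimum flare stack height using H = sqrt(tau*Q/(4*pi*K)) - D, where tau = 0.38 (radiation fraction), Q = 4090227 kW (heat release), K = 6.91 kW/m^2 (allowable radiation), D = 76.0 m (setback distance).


tau*Q/(4*pi*K) = 0.38 * 4090227 / (4 * pi * 6.91) = 17899.6
sqrt(17899.6) = 133.789
H = 133.789 - 76.0 = 57.79

57.79 m


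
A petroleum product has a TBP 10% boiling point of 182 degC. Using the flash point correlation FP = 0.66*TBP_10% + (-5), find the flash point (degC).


FP = 0.66 * 182 + (-5) = 115.12

115.12 degC


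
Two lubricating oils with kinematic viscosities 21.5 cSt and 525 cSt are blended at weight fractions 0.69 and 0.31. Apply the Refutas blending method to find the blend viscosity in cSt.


Refutas method: VBN_i = 14.534*ln(ln(visc_i + 0.8)) + 10.975, blended linearly by mass fraction; since VBN is linear in VBI_i = ln(ln(visc_i + 0.8)) and the fractions sum to 1, blend VBI directly: visc = exp(exp(VBI_blend)) - 0.8
VBI_1 = ln(ln(21.5 + 0.8)) = 1.13288
VBI_2 = ln(ln(525 + 0.8)) = 1.83497
VBI_blend = 0.69 * 1.13288 + 0.31 * 1.83497 = 1.35053
visc_blend = exp(exp(1.35053)) - 0.8 = 46.64

46.64 cSt


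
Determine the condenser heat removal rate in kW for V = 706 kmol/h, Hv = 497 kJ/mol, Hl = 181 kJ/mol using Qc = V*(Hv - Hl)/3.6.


Qc = 706 * (497 - 181) / 3.6 = 706 * 316 / 3.6 = 61970

61970 kW


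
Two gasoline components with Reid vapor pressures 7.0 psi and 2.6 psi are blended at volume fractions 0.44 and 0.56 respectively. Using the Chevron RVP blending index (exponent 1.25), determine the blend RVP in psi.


Chevron index: RVP_blend = (sum xi*RVPi^1.25)^(1/1.25)
RVP^1.25 terms: 0.44 * 7.0^1.25 + 0.56 * 2.6^1.25 = 6.85872
RVP_blend = 6.85872^(1/1.25) = 4.667

4.667 psi


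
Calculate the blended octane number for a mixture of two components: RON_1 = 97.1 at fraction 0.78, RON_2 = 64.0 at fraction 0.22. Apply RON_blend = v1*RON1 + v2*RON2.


Linear blending: RON_blend = sum(vi * RONi)
Contribution 1: 0.78 * 97.1 = 75.738
Contribution 2: 0.22 * 64.0 = 14.08
RON_blend = 75.738 + 14.08 = 89.818

89.818


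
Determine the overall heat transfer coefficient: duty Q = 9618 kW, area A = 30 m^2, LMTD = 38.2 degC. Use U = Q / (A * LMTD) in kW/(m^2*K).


From Q = U*A*LMTD, U = Q / (A * LMTD)
U = 9618 / (30 * 38.2) = 9618 / 1146 = 8.393

8.393 kW/(m^2*K)


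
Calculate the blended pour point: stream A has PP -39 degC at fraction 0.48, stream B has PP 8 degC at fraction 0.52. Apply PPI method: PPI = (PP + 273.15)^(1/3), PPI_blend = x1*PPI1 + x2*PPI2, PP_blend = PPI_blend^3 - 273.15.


PPI_1 = (-39 + 273.15)^(1/3) = 6.163557
PPI_2 = (8 + 273.15)^(1/3) = 6.551077
PPI_blend = 0.48 * 6.163557 + 0.52 * 6.551077 = 6.365067
PP_blend = 6.365067^3 - 273.15 = 257.8748 - 273.15 = -15.28

-15.28 degC


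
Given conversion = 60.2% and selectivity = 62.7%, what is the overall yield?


Overall yield = conversion (%) * selectivity (%) / 100
Conversion = 60.2%, Selectivity = 62.7%
Y = 60.2 * 62.7 / 100
= 37.7454 %

37.7454 %


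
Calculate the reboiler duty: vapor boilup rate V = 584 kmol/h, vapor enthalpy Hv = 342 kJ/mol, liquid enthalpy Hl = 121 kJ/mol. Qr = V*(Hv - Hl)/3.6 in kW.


Qr = 584 * (342 - 121) / 3.6 = 584 * 221 / 3.6 = 35850

35850 kW


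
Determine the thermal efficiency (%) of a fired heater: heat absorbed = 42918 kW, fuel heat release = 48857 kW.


Furnace efficiency = Q_absorbed / Q_fuel * 100
= 42918 / 48857 * 100 = 87.84

87.84 %


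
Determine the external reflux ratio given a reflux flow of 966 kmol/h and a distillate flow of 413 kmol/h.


Reflux ratio definition: R = L / D (liquid returned / distillate withdrawn)
L = 966 kmol/h, D = 413 kmol/h
R = 966 / 413 = 2.339

2.339


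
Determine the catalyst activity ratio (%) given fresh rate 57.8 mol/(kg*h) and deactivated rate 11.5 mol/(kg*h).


Activity (%) = (rate_used / rate_fresh) * 100
rate_used = 11.5, rate_fresh = 57.8
= (11.5 / 57.8) * 100
= 0.1990 * 100 = 19.90

19.90 %


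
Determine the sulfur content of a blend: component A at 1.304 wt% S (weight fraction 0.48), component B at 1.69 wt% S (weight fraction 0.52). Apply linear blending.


Linear sulfur blending: S_blend = x1*S1 + x2*S2
Contribution 1: 0.48 * 1.304 = 0.62592 wt%
Contribution 2: 0.52 * 1.69 = 0.8788 wt%
S_blend = 0.62592 + 0.8788 = 1.50472

1.50472 wt%


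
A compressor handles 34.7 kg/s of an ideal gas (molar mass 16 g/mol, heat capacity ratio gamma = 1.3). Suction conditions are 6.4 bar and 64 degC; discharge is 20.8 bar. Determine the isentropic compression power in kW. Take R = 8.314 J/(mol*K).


Isentropic work: W = m*(gamma/(gamma-1))*(R*T1/MW)*((P2/P1)^((gamma-1)/gamma) - 1)
T1 = 64 + 273.15 = 337.15 K
Pressure ratio = 20.8 / 6.4 = 3.25
Exponent = (1.3 - 1)/1.3 = 0.230769
(P2/P1)^exp - 1 = 3.25^0.230769 - 1 = 0.312583
W = 34.7 * 1.3 / 0.3 * 8.314 * 337.15 / 16 * 0.312583 = 8234

8234 kW


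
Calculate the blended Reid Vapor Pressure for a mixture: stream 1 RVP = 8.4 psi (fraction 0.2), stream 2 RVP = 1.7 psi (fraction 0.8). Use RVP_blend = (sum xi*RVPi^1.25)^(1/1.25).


Chevron index: RVP_blend = (sum xi*RVPi^1.25)^(1/1.25)
RVP^1.25 terms: 0.2 * 8.4^1.25 + 0.8 * 1.7^1.25 = 4.41301
RVP_blend = 4.41301^(1/1.25) = 3.279

3.279 psi


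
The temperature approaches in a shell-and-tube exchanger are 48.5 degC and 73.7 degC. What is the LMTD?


LMTD = (dT1 - dT2) / ln(dT1/dT2)
= (48.5 - 73.7) / ln(48.5 / 73.7) = -25.2 / -0.418439 = 60.22

60.22 degC


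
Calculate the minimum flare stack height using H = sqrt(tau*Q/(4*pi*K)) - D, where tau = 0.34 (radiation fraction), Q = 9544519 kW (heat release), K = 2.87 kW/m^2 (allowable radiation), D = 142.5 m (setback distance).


tau*Q/(4*pi*K) = 0.34 * 9544519 / (4 * pi * 2.87) = 89979
sqrt(89979) = 299.965
H = 299.965 - 142.5 = 157.5

157.5 m


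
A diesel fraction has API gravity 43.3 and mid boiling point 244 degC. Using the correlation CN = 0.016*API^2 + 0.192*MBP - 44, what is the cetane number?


CN = 0.016 * 43.3^2 + 0.192 * 244 - 44
CN = 29.99824 + 46.848 - 44 = 32.84624

32.84624


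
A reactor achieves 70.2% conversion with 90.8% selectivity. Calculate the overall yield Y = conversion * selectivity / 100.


Overall yield = conversion (%) * selectivity (%) / 100
Conversion = 70.2%, Selectivity = 90.8%
Y = 70.2 * 90.8 / 100
= 63.7416 %

63.7416 %


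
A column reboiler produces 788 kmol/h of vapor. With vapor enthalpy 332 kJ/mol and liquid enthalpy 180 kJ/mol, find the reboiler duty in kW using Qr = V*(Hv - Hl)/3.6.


Qr = 788 * (332 - 180) / 3.6 = 788 * 152 / 3.6 = 33270

33270 kW


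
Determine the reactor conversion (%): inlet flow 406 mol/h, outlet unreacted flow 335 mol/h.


X = (F_in - F_out) / F_in * 100
Moles reacted = 406 - 335 = 71
X = 71 / 406 * 100
= 0.1749 * 100
= 17.49 %

17.49 %


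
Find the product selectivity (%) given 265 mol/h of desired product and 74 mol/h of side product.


Selectivity = desired / (desired + undesired) * 100
Total products = 265 + 74 = 339 mol/h
S = 265 / 339 * 100
= 0.7817 * 100
= 78.17 %

78.17 %


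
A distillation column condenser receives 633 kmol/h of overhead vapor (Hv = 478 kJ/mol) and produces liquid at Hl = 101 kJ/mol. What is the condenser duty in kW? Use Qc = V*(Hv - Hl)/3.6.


Qc = 633 * (478 - 101) / 3.6 = 633 * 377 / 3.6 = 66290

66290 kW


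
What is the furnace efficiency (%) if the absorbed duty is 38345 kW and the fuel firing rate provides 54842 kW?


Furnace efficiency = Q_absorbed / Q_fuel * 100
= 38345 / 54842 * 100 = 69.92

69.92 %


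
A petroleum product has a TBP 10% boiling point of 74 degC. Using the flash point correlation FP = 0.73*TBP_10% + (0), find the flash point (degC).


FP = 0.73 * 74 + (0) = 54.02

54.02 degC


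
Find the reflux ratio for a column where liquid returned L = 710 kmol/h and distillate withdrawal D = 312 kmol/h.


Reflux ratio definition: R = L / D (liquid returned / distillate withdrawn)
L = 710 kmol/h, D = 312 kmol/h
R = 710 / 312 = 2.276

2.276


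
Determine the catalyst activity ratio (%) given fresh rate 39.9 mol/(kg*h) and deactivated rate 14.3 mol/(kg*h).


Activity (%) = (rate_used / rate_fresh) * 100
rate_used = 14.3, rate_fresh = 39.9
= (14.3 / 39.9) * 100
= 0.3584 * 100 = 35.84

35.84 %


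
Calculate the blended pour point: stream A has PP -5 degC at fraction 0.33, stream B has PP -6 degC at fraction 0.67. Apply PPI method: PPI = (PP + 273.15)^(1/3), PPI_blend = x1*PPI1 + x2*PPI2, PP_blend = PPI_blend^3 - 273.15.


PPI_1 = (-5 + 273.15)^(1/3) = 6.448508
PPI_2 = (-6 + 273.15)^(1/3) = 6.440482
PPI_blend = 0.33 * 6.448508 + 0.67 * 6.440482 = 6.443131
PP_blend = 6.443131^3 - 273.15 = 267.4797 - 273.15 = -5.67

-5.67 degC


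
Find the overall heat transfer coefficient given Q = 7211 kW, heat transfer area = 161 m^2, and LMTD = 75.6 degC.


From Q = U*A*LMTD, U = Q / (A * LMTD)
U = 7211 / (161 * 75.6) = 7211 / 12171.6 = 0.5924

0.5924 kW/(m^2*K)


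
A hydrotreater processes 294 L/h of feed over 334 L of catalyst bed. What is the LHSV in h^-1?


LHSV = volumetric feed rate / catalyst volume
= 294 L/h / 334 L
= 0.8802 h^-1

0.8802 h^-1


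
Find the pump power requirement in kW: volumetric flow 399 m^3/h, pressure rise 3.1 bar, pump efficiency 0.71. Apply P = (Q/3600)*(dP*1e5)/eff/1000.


Q = 399 / 3600 = 0.110833 m^3/s
P = 0.110833 * (3.1 * 1e5) / 0.71 / 1000 = 48.39

48.39 kW


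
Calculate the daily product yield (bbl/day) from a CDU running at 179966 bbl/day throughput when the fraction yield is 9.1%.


Crude throughput = 179966 bbl/day
Fraction yield = 9.1%
yield = throughput * fraction / 100
yield = 179966 * 9.1 / 100 = 16376.906

16376.906 bbl/day


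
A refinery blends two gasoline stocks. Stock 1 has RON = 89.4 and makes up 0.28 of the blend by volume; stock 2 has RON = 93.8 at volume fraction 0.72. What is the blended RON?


Linear blending: RON_blend = sum(vi * RONi)
Contribution 1: 0.28 * 89.4 = 25.032
Contribution 2: 0.72 * 93.8 = 67.536
RON_blend = 25.032 + 67.536 = 92.568

92.568


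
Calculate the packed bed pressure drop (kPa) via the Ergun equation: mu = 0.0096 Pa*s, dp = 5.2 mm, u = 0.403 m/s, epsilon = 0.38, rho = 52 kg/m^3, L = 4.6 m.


dp = 5.2 mm = 0.0052 m
Viscous term = 150*0.0096*0.403*(1-0.38)^2 / (0.0052^2*0.38^3) = 150347
Inertial term = 1.75*52*0.403^2*(1-0.38) / (0.0052*0.38^3) = 32113.6
dP/L = 150347 + 32113.6 = 182461 Pa/m
dP = 182461 * 4.6 / 1000 = 839.3 kPa

839.3 kPa


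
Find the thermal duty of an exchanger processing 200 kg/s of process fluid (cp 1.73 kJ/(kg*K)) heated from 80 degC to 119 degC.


Q = m_dot * cp * delta_T
delta_T = 119 - 80 = 39 K
Q = 200 * 1.73 * 39
= 346 * 39
= 13494 kW

13494 kW


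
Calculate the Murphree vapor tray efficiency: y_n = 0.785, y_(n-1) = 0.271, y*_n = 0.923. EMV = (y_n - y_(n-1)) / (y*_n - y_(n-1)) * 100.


Murphree vapor efficiency: EMV = (y_n - y_(n-1)) / (y*_n - y_(n-1)) * 100
EMV = (0.785 - 0.271) / (0.923 - 0.271) * 100 = 0.514 / 0.652 * 100 = 78.83

78.83 %


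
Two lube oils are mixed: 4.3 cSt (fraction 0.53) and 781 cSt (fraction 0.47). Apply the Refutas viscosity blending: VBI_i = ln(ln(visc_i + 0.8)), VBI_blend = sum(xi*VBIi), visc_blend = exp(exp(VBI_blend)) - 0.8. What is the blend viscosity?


Refutas method: VBN_i = 14.534*ln(ln(visc_i + 0.8)) + 10.975, blended linearly by mass fraction; since VBN is linear in VBI_i = ln(ln(visc_i + 0.8)) and the fractions sum to 1, blend VBI directly: visc = exp(exp(VBI_blend)) - 0.8
VBI_1 = ln(ln(4.3 + 0.8)) = 0.488114
VBI_2 = ln(ln(781 + 0.8)) = 1.89636
VBI_blend = 0.53 * 0.488114 + 0.47 * 1.89636 = 1.14999
visc_blend = exp(exp(1.14999)) - 0.8 = 22.73

22.73 cSt


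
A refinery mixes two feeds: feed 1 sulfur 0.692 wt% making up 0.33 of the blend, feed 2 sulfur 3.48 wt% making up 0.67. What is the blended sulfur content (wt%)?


Linear sulfur blending: S_blend = x1*S1 + x2*S2
Contribution 1: 0.33 * 0.692 = 0.22836 wt%
Contribution 2: 0.67 * 3.48 = 2.3316 wt%
S_blend = 0.22836 + 2.3316 = 2.55996

2.55996 wt%


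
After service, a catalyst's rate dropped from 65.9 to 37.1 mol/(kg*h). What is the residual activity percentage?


Activity (%) = (rate_used / rate_fresh) * 100
rate_used = 37.1, rate_fresh = 65.9
= (37.1 / 65.9) * 100
= 0.5630 * 100 = 56.30

56.30 %


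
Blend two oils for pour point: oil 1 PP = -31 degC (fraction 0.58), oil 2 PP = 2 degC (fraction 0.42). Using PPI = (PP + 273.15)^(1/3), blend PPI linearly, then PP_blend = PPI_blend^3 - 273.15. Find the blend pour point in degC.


PPI_1 = (-31 + 273.15)^(1/3) = 6.232967
PPI_2 = (2 + 273.15)^(1/3) = 6.504139
PPI_blend = 0.58 * 6.232967 + 0.42 * 6.504139 = 6.346859
PP_blend = 6.346859^3 - 273.15 = 255.6681 - 273.15 = -17.48

-17.48 degC


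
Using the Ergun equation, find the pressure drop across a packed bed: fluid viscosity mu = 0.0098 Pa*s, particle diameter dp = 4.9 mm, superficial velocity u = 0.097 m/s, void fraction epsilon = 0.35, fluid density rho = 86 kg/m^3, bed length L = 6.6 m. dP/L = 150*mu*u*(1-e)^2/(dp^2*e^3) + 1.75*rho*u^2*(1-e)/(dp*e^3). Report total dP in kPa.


dp = 4.9 mm = 0.0049 m
Viscous term = 150*0.0098*0.097*(1-0.35)^2 / (0.0049^2*0.35^3) = 58522
Inertial term = 1.75*86*0.097^2*(1-0.35) / (0.0049*0.35^3) = 4381.2
dP/L = 58522 + 4381.2 = 62903.2 Pa/m
dP = 62903.2 * 6.6 / 1000 = 415.2 kPa

415.2 kPa


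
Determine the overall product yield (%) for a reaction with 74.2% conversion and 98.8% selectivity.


Overall yield = conversion (%) * selectivity (%) / 100
Conversion = 74.2%, Selectivity = 98.8%
Y = 74.2 * 98.8 / 100
= 73.3096 %

73.3096 %


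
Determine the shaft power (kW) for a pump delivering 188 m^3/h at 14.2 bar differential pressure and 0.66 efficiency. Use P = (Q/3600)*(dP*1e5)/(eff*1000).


Q = 188 / 3600 = 0.0522222 m^3/s
P = 0.0522222 * (14.2 * 1e5) / 0.66 / 1000 = 112.4

112.4 kW


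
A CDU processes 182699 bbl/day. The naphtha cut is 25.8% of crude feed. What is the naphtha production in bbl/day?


Crude throughput = 182699 bbl/day
Fraction yield = 25.8%
yield = throughput * fraction / 100
yield = 182699 * 25.8 / 100 = 47136.342

47136.342 bbl/day


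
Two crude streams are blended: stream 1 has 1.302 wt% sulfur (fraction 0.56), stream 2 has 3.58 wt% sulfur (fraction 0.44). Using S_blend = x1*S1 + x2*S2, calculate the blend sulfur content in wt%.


Linear sulfur blending: S_blend = x1*S1 + x2*S2
Contribution 1: 0.56 * 1.302 = 0.72912 wt%
Contribution 2: 0.44 * 3.58 = 1.5752 wt%
S_blend = 0.72912 + 1.5752 = 2.30432

2.30432 wt%


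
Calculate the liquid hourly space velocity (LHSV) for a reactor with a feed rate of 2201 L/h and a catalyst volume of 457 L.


LHSV = volumetric feed rate / catalyst volume
= 2201 L/h / 457 L
= 4.816 h^-1

4.816 h^-1


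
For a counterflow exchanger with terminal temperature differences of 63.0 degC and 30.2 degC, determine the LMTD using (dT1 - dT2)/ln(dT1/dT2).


LMTD = (dT1 - dT2) / ln(dT1/dT2)
= (63.0 - 30.2) / ln(63.0 / 30.2) = 32.8 / 0.735293 = 44.61

44.61 degC


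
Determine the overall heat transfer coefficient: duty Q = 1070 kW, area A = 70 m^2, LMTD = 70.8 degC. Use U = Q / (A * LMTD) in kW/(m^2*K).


From Q = U*A*LMTD, U = Q / (A * LMTD)
U = 1070 / (70 * 70.8) = 1070 / 4956 = 0.2159

0.2159 kW/(m^2*K)


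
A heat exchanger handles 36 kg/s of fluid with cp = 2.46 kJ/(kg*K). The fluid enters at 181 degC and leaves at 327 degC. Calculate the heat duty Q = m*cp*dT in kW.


Q = m_dot * cp * delta_T
delta_T = 327 - 181 = 146 K
Q = 36 * 2.46 * 146
= 88.56 * 146
= 12929.76 kW

12929.76 kW


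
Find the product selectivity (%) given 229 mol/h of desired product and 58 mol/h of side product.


Selectivity = desired / (desired + undesired) * 100
Total products = 229 + 58 = 287 mol/h
S = 229 / 287 * 100
= 0.7979 * 100
= 79.79 %

79.79 %


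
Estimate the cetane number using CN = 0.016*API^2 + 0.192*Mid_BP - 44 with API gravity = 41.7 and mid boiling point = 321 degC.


CN = 0.016 * 41.7^2 + 0.192 * 321 - 44
CN = 27.82224 + 61.632 - 44 = 45.45424

45.45424


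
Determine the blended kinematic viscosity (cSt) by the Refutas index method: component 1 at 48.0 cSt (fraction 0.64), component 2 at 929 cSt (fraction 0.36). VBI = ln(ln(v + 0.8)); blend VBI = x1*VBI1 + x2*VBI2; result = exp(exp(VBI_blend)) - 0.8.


Refutas method: VBN_i = 14.534*ln(ln(visc_i + 0.8)) + 10.975, blended linearly by mass fraction; since VBN is linear in VBI_i = ln(ln(visc_i + 0.8)) and the fractions sum to 1, blend VBI directly: visc = exp(exp(VBI_blend)) - 0.8
VBI_1 = ln(ln(48.0 + 0.8)) = 1.35783
VBI_2 = ln(ln(929 + 0.8)) = 1.92205
VBI_blend = 0.64 * 1.35783 + 0.36 * 1.92205 = 1.56095
visc_blend = exp(exp(1.56095)) - 0.8 = 116.3

116.3 cSt


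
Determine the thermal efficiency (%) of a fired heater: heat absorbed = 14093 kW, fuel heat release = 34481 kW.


Furnace efficiency = Q_absorbed / Q_fuel * 100
= 14093 / 34481 * 100 = 40.87

40.87 %


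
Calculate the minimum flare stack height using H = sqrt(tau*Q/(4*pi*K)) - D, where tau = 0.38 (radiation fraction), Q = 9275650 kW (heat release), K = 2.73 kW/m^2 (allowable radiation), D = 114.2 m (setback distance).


tau*Q/(4*pi*K) = 0.38 * 9275650 / (4 * pi * 2.73) = 102744
sqrt(102744) = 320.537
H = 320.537 - 114.2 = 206.3

206.3 m


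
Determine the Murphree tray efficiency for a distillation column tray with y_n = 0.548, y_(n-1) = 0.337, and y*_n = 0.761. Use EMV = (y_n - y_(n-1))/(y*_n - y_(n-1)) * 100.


Murphree vapor efficiency: EMV = (y_n - y_(n-1)) / (y*_n - y_(n-1)) * 100
EMV = (0.548 - 0.337) / (0.761 - 0.337) * 100 = 0.211 / 0.424 * 100 = 49.76

49.76 %


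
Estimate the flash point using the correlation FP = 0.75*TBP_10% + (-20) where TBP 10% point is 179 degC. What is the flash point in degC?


FP = 0.75 * 179 + (-20) = 114.25

114.25 degC


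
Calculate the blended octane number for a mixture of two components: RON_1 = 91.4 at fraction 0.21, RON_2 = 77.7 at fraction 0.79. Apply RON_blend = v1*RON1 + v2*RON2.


Linear blending: RON_blend = sum(vi * RONi)
Contribution 1: 0.21 * 91.4 = 19.194
Contribution 2: 0.79 * 77.7 = 61.383
RON_blend = 19.194 + 61.383 = 80.577

80.577


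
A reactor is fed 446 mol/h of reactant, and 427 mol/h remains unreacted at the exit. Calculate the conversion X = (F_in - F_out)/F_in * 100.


X = (F_in - F_out) / F_in * 100
Moles reacted = 446 - 427 = 19
X = 19 / 446 * 100
= 0.04260 * 100
= 4.260 %

4.260 %


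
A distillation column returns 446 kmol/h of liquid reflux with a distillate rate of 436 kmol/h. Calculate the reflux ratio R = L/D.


Reflux ratio definition: R = L / D (liquid returned / distillate withdrawn)
L = 446 kmol/h, D = 436 kmol/h
R = 446 / 436 = 1.023

1.023


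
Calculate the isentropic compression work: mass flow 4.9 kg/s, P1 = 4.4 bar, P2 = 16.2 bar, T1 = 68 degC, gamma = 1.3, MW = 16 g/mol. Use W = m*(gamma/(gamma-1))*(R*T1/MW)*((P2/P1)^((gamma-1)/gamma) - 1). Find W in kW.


Isentropic work: W = m*(gamma/(gamma-1))*(R*T1/MW)*((P2/P1)^((gamma-1)/gamma) - 1)
T1 = 68 + 273.15 = 341.15 K
Pressure ratio = 16.2 / 4.4 = 3.68182
Exponent = (1.3 - 1)/1.3 = 0.230769
(P2/P1)^exp - 1 = 3.68182^0.230769 - 1 = 0.35092
W = 4.9 * 1.3 / 0.3 * 8.314 * 341.15 / 16 * 0.35092 = 1321

1321 kW


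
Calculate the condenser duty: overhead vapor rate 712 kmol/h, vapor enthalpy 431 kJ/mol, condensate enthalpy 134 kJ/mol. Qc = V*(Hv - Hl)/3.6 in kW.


Qc = 712 * (431 - 134) / 3.6 = 712 * 297 / 3.6 = 58740

58740 kW


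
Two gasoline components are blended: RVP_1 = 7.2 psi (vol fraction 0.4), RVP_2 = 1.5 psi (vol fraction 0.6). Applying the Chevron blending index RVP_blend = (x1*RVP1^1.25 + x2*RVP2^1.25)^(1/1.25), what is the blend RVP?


Chevron index: RVP_blend = (sum xi*RVPi^1.25)^(1/1.25)
RVP^1.25 terms: 0.4 * 7.2^1.25 + 0.6 * 1.5^1.25 = 5.71366
RVP_blend = 5.71366^(1/1.25) = 4.032

4.032 psi


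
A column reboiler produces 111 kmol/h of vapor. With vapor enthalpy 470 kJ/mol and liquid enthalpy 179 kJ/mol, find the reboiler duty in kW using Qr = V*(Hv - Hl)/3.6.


Qr = 111 * (470 - 179) / 3.6 = 111 * 291 / 3.6 = 8972

8972 kW


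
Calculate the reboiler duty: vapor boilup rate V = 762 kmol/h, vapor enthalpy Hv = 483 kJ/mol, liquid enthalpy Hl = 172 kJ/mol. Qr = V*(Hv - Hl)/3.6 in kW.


Qr = 762 * (483 - 172) / 3.6 = 762 * 311 / 3.6 = 65830

65830 kW


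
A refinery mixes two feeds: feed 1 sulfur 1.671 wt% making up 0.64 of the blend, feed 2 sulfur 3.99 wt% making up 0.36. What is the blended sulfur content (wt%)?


Linear sulfur blending: S_blend = x1*S1 + x2*S2
Contribution 1: 0.64 * 1.671 = 1.06944 wt%
Contribution 2: 0.36 * 3.99 = 1.4364 wt%
S_blend = 1.06944 + 1.4364 = 2.50584

2.50584 wt%


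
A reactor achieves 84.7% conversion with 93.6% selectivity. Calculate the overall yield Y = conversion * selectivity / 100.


Overall yield = conversion (%) * selectivity (%) / 100
Conversion = 84.7%, Selectivity = 93.6%
Y = 84.7 * 93.6 / 100
= 79.2792 %

79.2792 %


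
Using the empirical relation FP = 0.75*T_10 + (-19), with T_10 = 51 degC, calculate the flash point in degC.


FP = 0.75 * 51 + (-19) = 19.25

19.25 degC


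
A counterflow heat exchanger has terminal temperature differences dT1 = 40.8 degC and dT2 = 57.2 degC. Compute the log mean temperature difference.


LMTD = (dT1 - dT2) / ln(dT1/dT2)
= (40.8 - 57.2) / ln(40.8 / 57.2) = -16.4 / -0.337872 = 48.54

48.54 degC


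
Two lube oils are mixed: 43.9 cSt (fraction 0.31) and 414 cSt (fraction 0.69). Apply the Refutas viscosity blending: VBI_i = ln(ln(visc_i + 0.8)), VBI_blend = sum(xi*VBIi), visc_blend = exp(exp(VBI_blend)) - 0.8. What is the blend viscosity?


Refutas method: VBN_i = 14.534*ln(ln(visc_i + 0.8)) + 10.975, blended linearly by mass fraction; since VBN is linear in VBI_i = ln(ln(visc_i + 0.8)) and the fractions sum to 1, blend VBI directly: visc = exp(exp(VBI_blend)) - 0.8
VBI_1 = ln(ln(43.9 + 0.8)) = 1.33499
VBI_2 = ln(ln(414 + 0.8)) = 1.79638
VBI_blend = 0.31 * 1.33499 + 0.69 * 1.79638 = 1.65335
visc_blend = exp(exp(1.65335)) - 0.8 = 185.0

185.0 cSt


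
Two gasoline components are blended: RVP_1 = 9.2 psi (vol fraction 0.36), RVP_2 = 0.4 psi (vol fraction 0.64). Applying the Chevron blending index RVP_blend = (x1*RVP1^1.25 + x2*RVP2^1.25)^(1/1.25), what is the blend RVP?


Chevron index: RVP_blend = (sum xi*RVPi^1.25)^(1/1.25)
RVP^1.25 terms: 0.36 * 9.2^1.25 + 0.64 * 0.4^1.25 = 5.97175
RVP_blend = 5.97175^(1/1.25) = 4.177

4.177 psi


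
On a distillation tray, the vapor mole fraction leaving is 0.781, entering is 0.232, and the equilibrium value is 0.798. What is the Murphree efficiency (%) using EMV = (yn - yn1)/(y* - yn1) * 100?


Murphree vapor efficiency: EMV = (y_n - y_(n-1)) / (y*_n - y_(n-1)) * 100
EMV = (0.781 - 0.232) / (0.798 - 0.232) * 100 = 0.549 / 0.566 * 100 = 97.00

97.00 %


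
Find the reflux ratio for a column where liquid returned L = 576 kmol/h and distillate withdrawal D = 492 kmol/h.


Reflux ratio definition: R = L / D (liquid returned / distillate withdrawn)
L = 576 kmol/h, D = 492 kmol/h
R = 576 / 492 = 1.171

1.171


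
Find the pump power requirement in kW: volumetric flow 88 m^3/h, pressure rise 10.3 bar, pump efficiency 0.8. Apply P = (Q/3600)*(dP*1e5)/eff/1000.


Q = 88 / 3600 = 0.0244444 m^3/s
P = 0.0244444 * (10.3 * 1e5) / 0.8 / 1000 = 31.47

31.47 kW


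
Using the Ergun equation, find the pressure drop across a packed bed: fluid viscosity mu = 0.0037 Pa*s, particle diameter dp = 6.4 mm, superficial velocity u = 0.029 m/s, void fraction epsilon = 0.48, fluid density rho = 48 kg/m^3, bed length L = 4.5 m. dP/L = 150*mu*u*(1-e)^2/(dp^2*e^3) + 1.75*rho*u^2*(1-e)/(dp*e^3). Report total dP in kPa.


dp = 6.4 mm = 0.0064 m
Viscous term = 150*0.0037*0.029*(1-0.48)^2 / (0.0064^2*0.48^3) = 960.758
Inertial term = 1.75*48*0.029^2*(1-0.48) / (0.0064*0.48^3) = 51.9009
dP/L = 960.758 + 51.9009 = 1012.66 Pa/m
dP = 1012.66 * 4.5 / 1000 = 4.557 kPa

4.557 kPa


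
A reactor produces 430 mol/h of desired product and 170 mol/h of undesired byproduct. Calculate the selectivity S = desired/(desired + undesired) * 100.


Selectivity = desired / (desired + undesired) * 100
Total products = 430 + 170 = 600 mol/h
S = 430 / 600 * 100
= 0.7167 * 100
= 71.67 %

71.67 %


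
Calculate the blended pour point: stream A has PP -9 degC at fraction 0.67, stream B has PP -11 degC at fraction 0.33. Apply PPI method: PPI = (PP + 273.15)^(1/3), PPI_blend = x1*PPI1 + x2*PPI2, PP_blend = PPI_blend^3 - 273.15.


PPI_1 = (-9 + 273.15)^(1/3) = 6.416283
PPI_2 = (-11 + 273.15)^(1/3) = 6.400049
PPI_blend = 0.67 * 6.416283 + 0.33 * 6.400049 = 6.410926
PP_blend = 6.410926^3 - 273.15 = 263.4889 - 273.15 = -9.66

-9.66 degC


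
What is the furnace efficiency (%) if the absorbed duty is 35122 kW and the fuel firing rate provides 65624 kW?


Furnace efficiency = Q_absorbed / Q_fuel * 100
= 35122 / 65624 * 100 = 53.52

53.52 %


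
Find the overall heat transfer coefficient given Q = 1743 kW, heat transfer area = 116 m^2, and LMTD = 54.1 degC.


From Q = U*A*LMTD, U = Q / (A * LMTD)
U = 1743 / (116 * 54.1) = 1743 / 6275.6 = 0.2777

0.2777 kW/(m^2*K)


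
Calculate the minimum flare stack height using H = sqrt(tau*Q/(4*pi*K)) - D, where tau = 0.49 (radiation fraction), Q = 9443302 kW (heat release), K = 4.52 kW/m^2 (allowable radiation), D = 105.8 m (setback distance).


tau*Q/(4*pi*K) = 0.49 * 9443302 / (4 * pi * 4.52) = 81465.1
sqrt(81465.1) = 285.421
H = 285.421 - 105.8 = 179.6

179.6 m


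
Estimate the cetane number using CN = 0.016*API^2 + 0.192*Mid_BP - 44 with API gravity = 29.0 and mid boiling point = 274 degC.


CN = 0.016 * 29.0^2 + 0.192 * 274 - 44
CN = 13.456 + 52.608 - 44 = 22.064

22.064


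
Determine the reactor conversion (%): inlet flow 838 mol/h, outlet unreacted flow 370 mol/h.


X = (F_in - F_out) / F_in * 100
Moles reacted = 838 - 370 = 468
X = 468 / 838 * 100
= 0.5585 * 100
= 55.85 %

55.85 %


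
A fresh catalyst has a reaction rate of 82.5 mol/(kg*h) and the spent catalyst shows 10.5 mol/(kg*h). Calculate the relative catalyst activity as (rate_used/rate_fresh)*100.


Activity (%) = (rate_used / rate_fresh) * 100
rate_used = 10.5, rate_fresh = 82.5
= (10.5 / 82.5) * 100
= 0.1273 * 100 = 12.73

12.73 %


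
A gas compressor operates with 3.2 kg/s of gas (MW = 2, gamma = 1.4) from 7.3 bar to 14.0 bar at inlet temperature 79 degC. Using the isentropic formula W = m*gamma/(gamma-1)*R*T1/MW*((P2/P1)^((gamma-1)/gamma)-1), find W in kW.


Isentropic work: W = m*(gamma/(gamma-1))*(R*T1/MW)*((P2/P1)^((gamma-1)/gamma) - 1)
T1 = 79 + 273.15 = 352.15 K
Pressure ratio = 14.0 / 7.3 = 1.91781
Exponent = (1.4 - 1)/1.4 = 0.285714
(P2/P1)^exp - 1 = 1.91781^0.285714 - 1 = 0.204485
W = 3.2 * 1.4 / 0.4 * 8.314 * 352.15 / 2 * 0.204485 = 3353

3353 kW


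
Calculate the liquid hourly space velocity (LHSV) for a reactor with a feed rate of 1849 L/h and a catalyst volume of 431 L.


LHSV = volumetric feed rate / catalyst volume
= 1849 L/h / 431 L
= 4.290 h^-1

4.290 h^-1


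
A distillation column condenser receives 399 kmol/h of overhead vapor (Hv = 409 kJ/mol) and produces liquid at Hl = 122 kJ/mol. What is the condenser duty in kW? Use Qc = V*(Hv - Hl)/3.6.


Qc = 399 * (409 - 122) / 3.6 = 399 * 287 / 3.6 = 31810

31810 kW


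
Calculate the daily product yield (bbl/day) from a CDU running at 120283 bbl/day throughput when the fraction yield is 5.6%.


Crude throughput = 120283 bbl/day
Fraction yield = 5.6%
yield = throughput * fraction / 100
yield = 120283 * 5.6 / 100 = 6735.848

6735.848 bbl/day


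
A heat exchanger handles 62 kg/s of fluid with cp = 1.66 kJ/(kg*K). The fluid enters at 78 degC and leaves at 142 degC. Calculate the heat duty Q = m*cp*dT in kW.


Q = m_dot * cp * delta_T
delta_T = 142 - 78 = 64 K
Q = 62 * 1.66 * 64
= 102.92 * 64
= 6586.88 kW

6586.88 kW


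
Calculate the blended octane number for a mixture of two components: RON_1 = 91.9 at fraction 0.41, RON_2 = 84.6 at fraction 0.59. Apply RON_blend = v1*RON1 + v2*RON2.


Linear blending: RON_blend = sum(vi * RONi)
Contribution 1: 0.41 * 91.9 = 37.679
Contribution 2: 0.59 * 84.6 = 49.914
RON_blend = 37.679 + 49.914 = 87.593

87.593


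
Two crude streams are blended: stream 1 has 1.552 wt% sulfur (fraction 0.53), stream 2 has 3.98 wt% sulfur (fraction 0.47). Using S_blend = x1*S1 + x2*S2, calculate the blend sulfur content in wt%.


Linear sulfur blending: S_blend = x1*S1 + x2*S2
Contribution 1: 0.53 * 1.552 = 0.82256 wt%
Contribution 2: 0.47 * 3.98 = 1.8706 wt%
S_blend = 0.82256 + 1.8706 = 2.69316

2.69316 wt%


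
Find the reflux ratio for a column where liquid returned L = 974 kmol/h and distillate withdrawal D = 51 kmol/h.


Reflux ratio definition: R = L / D (liquid returned / distillate withdrawn)
L = 974 kmol/h, D = 51 kmol/h
R = 974 / 51 = 19.10

19.10


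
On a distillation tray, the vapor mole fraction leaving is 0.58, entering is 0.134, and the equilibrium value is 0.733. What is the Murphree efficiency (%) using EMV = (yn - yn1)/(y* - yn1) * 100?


Murphree vapor efficiency: EMV = (y_n - y_(n-1)) / (y*_n - y_(n-1)) * 100
EMV = (0.58 - 0.134) / (0.733 - 0.134) * 100 = 0.446 / 0.599 * 100 = 74.46

74.46 %


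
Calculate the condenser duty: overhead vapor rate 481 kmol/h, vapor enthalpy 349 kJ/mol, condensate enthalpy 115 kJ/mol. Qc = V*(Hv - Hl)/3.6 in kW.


Qc = 481 * (349 - 115) / 3.6 = 481 * 234 / 3.6 = 31260

31260 kW


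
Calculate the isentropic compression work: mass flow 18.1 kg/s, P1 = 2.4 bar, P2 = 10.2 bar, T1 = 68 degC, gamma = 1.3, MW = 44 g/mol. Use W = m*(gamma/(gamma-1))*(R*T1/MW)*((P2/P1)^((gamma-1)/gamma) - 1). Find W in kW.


Isentropic work: W = m*(gamma/(gamma-1))*(R*T1/MW)*((P2/P1)^((gamma-1)/gamma) - 1)
T1 = 68 + 273.15 = 341.15 K
Pressure ratio = 10.2 / 2.4 = 4.25
Exponent = (1.3 - 1)/1.3 = 0.230769
(P2/P1)^exp - 1 = 4.25^0.230769 - 1 = 0.396409
W = 18.1 * 1.3 / 0.3 * 8.314 * 341.15 / 44 * 0.396409 = 2004

2004 kW


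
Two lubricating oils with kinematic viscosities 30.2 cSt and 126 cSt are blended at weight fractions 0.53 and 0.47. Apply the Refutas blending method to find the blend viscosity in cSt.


Refutas method: VBN_i = 14.534*ln(ln(visc_i + 0.8)) + 10.975, blended linearly by mass fraction; since VBN is linear in VBI_i = ln(ln(visc_i + 0.8)) and the fractions sum to 1, blend VBI directly: visc = exp(exp(VBI_blend)) - 0.8
VBI_1 = ln(ln(30.2 + 0.8)) = 1.23372
VBI_2 = ln(ln(126 + 0.8)) = 1.57745
VBI_blend = 0.53 * 1.23372 + 0.47 * 1.57745 = 1.39527
visc_blend = exp(exp(1.39527)) - 0.8 = 55.80

55.80 cSt


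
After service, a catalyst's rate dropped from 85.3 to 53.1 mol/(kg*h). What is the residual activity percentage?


Activity (%) = (rate_used / rate_fresh) * 100
rate_used = 53.1, rate_fresh = 85.3
= (53.1 / 85.3) * 100
= 0.6225 * 100 = 62.25

62.25 %


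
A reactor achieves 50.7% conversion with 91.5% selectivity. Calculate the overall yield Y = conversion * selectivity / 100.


Overall yield = conversion (%) * selectivity (%) / 100
Conversion = 50.7%, Selectivity = 91.5%
Y = 50.7 * 91.5 / 100
= 46.3905 %

46.3905 %


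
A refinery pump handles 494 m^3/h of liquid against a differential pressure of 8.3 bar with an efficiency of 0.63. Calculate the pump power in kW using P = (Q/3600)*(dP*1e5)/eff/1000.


Q = 494 / 3600 = 0.137222 m^3/s
P = 0.137222 * (8.3 * 1e5) / 0.63 / 1000 = 180.8

180.8 kW


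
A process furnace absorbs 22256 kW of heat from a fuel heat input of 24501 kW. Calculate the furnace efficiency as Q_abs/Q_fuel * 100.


Furnace efficiency = Q_absorbed / Q_fuel * 100
= 22256 / 24501 * 100 = 90.84

90.84 %


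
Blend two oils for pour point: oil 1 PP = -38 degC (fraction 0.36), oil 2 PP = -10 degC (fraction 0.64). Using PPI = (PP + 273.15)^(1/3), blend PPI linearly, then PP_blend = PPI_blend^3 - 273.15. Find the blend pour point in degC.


PPI_1 = (-38 + 273.15)^(1/3) = 6.172318
PPI_2 = (-10 + 273.15)^(1/3) = 6.408176
PPI_blend = 0.36 * 6.172318 + 0.64 * 6.408176 = 6.323267
PP_blend = 6.323267^3 - 273.15 = 252.8276 - 273.15 = -20.32

-20.32 degC


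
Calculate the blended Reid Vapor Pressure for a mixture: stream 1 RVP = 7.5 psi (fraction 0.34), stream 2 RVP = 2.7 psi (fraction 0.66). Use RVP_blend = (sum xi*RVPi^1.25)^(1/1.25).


Chevron index: RVP_blend = (sum xi*RVPi^1.25)^(1/1.25)
RVP^1.25 terms: 0.34 * 7.5^1.25 + 0.66 * 2.7^1.25 = 6.50421
RVP_blend = 6.50421^(1/1.25) = 4.473

4.473 psi


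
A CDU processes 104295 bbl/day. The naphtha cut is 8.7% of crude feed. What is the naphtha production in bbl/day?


Crude throughput = 104295 bbl/day
Fraction yield = 8.7%
yield = throughput * fraction / 100
yield = 104295 * 8.7 / 100 = 9073.665

9073.665 bbl/day
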